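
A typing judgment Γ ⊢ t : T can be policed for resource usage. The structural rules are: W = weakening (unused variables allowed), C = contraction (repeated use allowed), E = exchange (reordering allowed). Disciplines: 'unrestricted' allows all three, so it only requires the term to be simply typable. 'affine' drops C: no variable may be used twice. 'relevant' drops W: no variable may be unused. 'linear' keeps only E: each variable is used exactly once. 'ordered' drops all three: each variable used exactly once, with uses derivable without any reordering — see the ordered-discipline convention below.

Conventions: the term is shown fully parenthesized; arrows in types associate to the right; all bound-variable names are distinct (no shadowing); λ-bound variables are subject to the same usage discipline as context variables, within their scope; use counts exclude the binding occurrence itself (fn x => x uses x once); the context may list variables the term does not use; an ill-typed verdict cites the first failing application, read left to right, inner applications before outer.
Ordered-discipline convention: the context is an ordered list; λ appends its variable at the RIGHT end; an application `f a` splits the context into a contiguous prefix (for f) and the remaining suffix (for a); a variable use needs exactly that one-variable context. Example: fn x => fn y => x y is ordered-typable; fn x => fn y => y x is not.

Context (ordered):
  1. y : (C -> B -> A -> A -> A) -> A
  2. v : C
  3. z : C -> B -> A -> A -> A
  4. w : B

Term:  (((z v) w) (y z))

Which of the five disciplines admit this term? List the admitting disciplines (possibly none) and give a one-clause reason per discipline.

admitted by: relevant, unrestricted
usage: y: 1×, v: 1×, z: 2×, w: 1×
use order (left to right): z, v, w, y, z
typing: well-typed — term : A -> A
ordered: ✗, z ×2 used more than once (contraction)
linear: ✗, z ×2 used more than once (contraction)
affine: ✗, z ×2 used more than once (contraction)
relevant: ✓, every one of y, v, z, w appears
unrestricted: ✓, well-typed at A -> A; no restrictions here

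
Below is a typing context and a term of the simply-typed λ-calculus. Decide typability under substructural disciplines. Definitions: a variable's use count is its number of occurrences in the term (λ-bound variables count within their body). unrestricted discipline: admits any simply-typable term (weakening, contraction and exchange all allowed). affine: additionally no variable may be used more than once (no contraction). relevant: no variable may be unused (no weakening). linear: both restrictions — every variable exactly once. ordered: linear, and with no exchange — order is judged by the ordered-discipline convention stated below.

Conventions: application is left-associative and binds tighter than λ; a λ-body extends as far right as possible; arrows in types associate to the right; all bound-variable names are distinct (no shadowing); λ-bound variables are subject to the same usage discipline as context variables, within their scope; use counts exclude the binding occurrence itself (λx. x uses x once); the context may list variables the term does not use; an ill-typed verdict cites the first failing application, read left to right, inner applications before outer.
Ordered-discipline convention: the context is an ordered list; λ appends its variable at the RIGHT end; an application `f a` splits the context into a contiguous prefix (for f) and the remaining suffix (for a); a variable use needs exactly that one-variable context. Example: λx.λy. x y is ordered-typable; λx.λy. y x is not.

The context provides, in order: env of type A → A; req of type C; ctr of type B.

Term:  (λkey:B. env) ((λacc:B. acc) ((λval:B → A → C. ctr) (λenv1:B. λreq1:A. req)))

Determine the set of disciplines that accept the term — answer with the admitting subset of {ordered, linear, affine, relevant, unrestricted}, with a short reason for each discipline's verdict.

admitted in: affine, unrestricted
counts: env ×1, req ×1, ctr ×1, key [bound] ×0, acc [bound] ×1, val [bound] ×0, env1 [bound] ×0, req1 [bound] ×0
uses in reading order: env, acc, ctr, req
typing: well-typed at A → A
ordered ✗ (unused: key, val, env1, req1 — weakening required)
linear ✗ (unused: key, val, env1, req1 — weakening required)
affine ✓ (no duplicate uses among env, req, ctr, key, acc, val, env1, req1)
relevant ✗ (unused: key, val, env1, req1 — weakening required)
unrestricted ✓ (simply typable at A → A; W, C, E all held)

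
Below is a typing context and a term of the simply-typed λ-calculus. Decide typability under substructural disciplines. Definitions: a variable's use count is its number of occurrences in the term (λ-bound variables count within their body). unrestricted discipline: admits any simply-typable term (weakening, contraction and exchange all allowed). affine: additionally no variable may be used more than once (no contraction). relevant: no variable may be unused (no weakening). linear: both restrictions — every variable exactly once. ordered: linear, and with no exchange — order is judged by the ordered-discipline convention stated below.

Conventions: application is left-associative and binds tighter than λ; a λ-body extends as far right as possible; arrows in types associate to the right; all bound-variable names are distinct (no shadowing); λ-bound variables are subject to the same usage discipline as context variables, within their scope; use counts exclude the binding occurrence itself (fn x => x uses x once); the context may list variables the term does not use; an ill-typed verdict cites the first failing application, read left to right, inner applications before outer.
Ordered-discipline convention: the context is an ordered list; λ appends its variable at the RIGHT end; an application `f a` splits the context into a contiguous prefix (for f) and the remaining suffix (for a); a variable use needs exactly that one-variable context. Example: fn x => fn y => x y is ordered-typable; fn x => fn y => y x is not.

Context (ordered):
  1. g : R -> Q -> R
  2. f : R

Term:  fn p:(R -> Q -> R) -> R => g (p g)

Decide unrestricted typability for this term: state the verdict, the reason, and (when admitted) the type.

yes — simply typable at ((R -> Q -> R) -> R) -> Q -> R; W, C, E all held; term : ((R -> Q -> R) -> R) -> Q -> R
use counts: g ×2; f ×0; p [bound] ×1
order of uses: g, p, g
typing: the term checks, with type ((R -> Q -> R) -> R) -> Q -> R
across the five disciplines: ordered ✗ · linear ✗ · affine ✗ · relevant ✗ · unrestricted ✓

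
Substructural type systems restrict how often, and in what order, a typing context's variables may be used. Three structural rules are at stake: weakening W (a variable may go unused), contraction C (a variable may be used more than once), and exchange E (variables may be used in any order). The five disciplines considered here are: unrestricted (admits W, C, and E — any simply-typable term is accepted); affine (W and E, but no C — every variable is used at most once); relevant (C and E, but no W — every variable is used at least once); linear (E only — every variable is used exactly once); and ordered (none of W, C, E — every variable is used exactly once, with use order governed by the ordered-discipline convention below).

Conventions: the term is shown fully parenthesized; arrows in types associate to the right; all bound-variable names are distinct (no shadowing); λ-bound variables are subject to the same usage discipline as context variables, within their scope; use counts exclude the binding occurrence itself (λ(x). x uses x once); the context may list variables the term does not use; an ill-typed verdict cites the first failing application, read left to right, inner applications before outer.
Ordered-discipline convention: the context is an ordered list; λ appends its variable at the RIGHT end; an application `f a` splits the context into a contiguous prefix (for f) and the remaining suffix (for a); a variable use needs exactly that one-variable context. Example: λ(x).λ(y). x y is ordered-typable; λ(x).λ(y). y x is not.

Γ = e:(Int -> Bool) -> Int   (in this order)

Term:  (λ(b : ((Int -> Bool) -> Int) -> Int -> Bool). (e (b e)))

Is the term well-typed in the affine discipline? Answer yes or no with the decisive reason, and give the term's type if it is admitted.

no — uses contraction: e ×2
use counts: e ×2, b (bound) ×1
uses in reading order: e, b, e
typing: the term checks, with type (((Int -> Bool) -> Int) -> Int -> Bool) -> Int
per-discipline verdicts: ordered ✗ | linear ✗ | affine ✗ | relevant ✓ | unrestricted ✓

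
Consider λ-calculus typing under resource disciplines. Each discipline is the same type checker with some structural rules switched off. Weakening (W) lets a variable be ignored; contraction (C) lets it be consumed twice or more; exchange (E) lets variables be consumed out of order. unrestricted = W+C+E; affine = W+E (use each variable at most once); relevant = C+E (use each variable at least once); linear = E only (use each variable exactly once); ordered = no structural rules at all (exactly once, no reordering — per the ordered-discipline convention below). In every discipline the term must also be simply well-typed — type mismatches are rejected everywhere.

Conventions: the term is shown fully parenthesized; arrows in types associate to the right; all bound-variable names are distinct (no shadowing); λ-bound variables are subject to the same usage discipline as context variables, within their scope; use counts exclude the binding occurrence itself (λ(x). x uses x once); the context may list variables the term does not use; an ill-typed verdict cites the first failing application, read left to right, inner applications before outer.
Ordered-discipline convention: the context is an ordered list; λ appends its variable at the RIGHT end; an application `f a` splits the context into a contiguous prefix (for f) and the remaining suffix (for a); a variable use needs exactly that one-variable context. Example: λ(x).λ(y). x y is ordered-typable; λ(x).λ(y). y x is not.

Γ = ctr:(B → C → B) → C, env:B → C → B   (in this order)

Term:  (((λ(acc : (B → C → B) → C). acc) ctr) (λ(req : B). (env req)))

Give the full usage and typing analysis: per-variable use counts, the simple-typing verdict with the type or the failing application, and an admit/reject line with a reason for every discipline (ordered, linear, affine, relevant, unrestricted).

usage: ctr: 1; env: 1; acc [bound]: 1; req [bound]: 1
use order (left to right): acc, ctr, env, req
typing: well-typed — term : C
ordered ✓ (one use each (ctr, env, acc, req); ordered split holds)
linear ✓ (exactly-once usage across ctr, env, acc, req)
affine ✓ (ctr, env, acc, req: no repeats, contraction unneeded)
relevant ✓ (every one of ctr, env, acc, req appears)
unrestricted ✓ (simply typable at C; W, C, E all held)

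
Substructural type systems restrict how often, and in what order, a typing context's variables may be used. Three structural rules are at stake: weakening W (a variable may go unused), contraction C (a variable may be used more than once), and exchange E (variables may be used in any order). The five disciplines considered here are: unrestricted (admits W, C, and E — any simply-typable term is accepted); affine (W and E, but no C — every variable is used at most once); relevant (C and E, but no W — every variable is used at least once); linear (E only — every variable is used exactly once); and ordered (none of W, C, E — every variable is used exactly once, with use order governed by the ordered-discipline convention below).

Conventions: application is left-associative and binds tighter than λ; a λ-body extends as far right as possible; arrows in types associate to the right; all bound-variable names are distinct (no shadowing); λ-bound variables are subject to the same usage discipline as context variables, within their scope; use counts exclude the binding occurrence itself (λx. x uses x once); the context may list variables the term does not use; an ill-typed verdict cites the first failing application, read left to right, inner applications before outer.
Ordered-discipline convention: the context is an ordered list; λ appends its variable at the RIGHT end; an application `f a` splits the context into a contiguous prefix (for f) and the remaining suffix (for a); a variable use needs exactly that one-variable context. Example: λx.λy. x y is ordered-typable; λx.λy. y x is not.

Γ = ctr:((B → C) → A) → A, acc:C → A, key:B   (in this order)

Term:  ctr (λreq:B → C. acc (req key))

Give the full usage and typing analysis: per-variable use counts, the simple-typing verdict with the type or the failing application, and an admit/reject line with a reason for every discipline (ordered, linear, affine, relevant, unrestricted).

use counts: ctr: 1; acc: 1; key: 1; req (bound): 1
use order (left to right): ctr, acc, req, key
typing: well-typed — term : A
ordered: ✗ — needs exchange: uses follow ctr, acc, req, key
linear: ✓ — single use per variable (ctr, acc, key, req)
affine: ✓ — no duplicate uses among ctr, acc, key, req
relevant: ✓ — none of ctr, acc, key, req goes unused
unrestricted: ✓ — simply typable at A; W, C, E all held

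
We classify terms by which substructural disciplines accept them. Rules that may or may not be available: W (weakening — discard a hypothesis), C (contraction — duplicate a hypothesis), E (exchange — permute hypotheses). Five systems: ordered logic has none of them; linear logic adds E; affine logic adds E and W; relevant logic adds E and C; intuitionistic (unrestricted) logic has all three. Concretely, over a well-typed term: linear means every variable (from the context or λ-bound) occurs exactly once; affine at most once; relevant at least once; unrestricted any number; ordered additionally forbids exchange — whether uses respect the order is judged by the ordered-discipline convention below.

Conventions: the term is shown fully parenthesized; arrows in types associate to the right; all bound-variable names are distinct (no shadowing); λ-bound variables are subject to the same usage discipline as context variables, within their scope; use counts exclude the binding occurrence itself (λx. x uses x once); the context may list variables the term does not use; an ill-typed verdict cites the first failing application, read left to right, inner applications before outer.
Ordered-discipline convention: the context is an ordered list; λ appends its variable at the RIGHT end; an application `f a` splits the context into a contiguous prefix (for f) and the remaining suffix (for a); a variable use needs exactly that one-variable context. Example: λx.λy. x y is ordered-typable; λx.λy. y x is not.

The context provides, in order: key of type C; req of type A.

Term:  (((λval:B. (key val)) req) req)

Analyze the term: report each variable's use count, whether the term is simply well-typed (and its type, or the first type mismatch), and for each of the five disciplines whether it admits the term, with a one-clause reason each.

use counts: key=1, req=2, val (bound)=1
uses in reading order: key, val, req, req
typing: ill-typed: can't apply a value of type C
ordered: ✗ — a type mismatch blocks all five
linear: ✗ — the type mismatch rejects it
affine: ✗ — not simply typable
relevant: ✗ — fails simple typing
unrestricted: ✗ — a type mismatch blocks all five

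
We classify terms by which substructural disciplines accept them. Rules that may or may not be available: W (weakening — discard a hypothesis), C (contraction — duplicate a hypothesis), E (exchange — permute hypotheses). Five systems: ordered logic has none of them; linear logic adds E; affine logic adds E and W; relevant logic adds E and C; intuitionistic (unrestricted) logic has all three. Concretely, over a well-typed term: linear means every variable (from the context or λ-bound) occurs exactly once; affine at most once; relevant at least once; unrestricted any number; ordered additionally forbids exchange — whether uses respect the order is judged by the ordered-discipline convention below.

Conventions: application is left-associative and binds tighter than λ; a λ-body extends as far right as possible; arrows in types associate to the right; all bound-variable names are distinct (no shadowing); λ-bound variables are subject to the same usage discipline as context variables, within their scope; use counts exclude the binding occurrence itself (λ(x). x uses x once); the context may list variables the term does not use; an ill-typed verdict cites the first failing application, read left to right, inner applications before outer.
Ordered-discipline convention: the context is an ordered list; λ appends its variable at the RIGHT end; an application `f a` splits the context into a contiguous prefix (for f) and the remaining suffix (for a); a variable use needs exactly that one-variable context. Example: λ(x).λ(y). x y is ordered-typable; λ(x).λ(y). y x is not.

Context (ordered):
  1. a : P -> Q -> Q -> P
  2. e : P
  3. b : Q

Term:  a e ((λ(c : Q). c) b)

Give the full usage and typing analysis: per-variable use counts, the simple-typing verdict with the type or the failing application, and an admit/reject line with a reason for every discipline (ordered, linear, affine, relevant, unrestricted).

use counts: a: 1×, e: 1×, b: 1×, c (λ-bound): 1×
use order (left to right): a, e, c, b
typing: the term checks, with type Q -> P
ordered ✓ (one use each (a, e, b, c); ordered split holds)
linear ✓ (single use per variable (a, e, b, c))
affine ✓ (a, e, b, c: no repeats, contraction unneeded)
relevant ✓ (none of a, e, b, c goes unused)
unrestricted ✓ (type-checks (Q -> P) and nothing is barred)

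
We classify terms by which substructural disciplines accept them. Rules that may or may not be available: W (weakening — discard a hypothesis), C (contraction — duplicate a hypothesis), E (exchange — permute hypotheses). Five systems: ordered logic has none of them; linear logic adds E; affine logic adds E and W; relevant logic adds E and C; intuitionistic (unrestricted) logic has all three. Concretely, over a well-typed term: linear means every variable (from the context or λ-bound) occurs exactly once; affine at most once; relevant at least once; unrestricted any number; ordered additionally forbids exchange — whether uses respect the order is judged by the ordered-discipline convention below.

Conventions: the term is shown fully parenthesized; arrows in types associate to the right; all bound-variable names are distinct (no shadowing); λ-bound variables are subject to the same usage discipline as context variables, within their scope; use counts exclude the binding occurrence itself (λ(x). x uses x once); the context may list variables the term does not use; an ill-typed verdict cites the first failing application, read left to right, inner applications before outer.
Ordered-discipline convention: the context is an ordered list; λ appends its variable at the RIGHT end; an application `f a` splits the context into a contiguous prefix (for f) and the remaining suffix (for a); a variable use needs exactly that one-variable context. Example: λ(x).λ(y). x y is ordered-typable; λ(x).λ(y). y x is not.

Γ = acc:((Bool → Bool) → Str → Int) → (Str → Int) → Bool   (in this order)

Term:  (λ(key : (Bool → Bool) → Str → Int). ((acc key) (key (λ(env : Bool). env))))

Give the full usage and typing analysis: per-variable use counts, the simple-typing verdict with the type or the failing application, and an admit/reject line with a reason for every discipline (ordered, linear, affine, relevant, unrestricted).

usage: acc: 1×, key (bound): 2×, env (bound): 1×
uses in reading order: acc, key, key, env
typing: well-typed — term : ((Bool → Bool) → Str → Int) → Bool
ordered ✗ (key ×2 used more than once (contraction))
linear ✗ (key ×2 used more than once (contraction))
affine ✗ (key ×2 used more than once (contraction))
relevant ✓ (every one of acc, key, env appears)
unrestricted ✓ (simply typable at ((Bool → Bool) → Str → Int) → Bool; W, C, E all held)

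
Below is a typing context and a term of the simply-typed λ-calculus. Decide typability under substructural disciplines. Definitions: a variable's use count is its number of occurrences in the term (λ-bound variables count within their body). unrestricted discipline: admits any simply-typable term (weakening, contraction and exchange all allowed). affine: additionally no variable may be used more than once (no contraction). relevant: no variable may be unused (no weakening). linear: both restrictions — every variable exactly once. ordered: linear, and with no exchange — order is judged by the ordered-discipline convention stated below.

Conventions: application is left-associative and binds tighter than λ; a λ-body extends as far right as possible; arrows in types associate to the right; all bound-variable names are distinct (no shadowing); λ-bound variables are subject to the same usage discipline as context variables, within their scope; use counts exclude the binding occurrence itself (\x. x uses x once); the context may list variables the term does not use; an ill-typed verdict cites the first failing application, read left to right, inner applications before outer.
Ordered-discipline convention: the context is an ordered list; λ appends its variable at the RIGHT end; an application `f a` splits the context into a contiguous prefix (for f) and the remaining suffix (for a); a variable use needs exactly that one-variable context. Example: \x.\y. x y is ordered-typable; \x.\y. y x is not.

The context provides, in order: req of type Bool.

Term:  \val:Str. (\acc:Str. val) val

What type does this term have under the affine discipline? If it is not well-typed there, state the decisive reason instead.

not well-typed under affine — needs contraction — val ×2
use counts: req: 0×, val (λ-bound): 2×, acc (λ-bound): 0×
left-to-right use order: val, val
typing: the term checks, with type Str → Str
across the five disciplines: ordered ✗; linear ✗; affine ✗; relevant ✗; unrestricted ✓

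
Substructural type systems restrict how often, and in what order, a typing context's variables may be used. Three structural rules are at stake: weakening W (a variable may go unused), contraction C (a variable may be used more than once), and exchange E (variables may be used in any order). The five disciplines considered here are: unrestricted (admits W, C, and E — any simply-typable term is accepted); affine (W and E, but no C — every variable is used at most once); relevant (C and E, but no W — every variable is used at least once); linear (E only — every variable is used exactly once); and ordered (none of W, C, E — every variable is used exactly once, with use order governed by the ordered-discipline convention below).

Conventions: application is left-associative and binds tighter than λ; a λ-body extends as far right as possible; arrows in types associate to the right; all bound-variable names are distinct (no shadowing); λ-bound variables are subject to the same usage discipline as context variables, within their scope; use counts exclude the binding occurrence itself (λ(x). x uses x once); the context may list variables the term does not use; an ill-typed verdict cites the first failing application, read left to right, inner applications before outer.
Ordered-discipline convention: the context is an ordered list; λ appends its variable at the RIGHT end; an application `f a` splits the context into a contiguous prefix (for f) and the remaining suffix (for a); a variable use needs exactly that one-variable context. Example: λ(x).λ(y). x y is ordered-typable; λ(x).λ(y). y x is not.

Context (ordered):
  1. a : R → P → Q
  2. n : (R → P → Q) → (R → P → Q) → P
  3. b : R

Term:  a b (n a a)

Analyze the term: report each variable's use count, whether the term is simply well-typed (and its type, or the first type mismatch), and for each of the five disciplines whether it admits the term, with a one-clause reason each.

variable uses: a: 3×, n: 1×, b: 1×
use order (left to right): a, b, n, a, a
typing: ✓ — Q
ordered: ✗, repeated use of a ×3
linear: ✗, repeated use of a ×3
affine: ✗, repeated use of a ×3
relevant: ✓, none of a, n, b goes unused
unrestricted: ✓, well-typed at Q; no restrictions here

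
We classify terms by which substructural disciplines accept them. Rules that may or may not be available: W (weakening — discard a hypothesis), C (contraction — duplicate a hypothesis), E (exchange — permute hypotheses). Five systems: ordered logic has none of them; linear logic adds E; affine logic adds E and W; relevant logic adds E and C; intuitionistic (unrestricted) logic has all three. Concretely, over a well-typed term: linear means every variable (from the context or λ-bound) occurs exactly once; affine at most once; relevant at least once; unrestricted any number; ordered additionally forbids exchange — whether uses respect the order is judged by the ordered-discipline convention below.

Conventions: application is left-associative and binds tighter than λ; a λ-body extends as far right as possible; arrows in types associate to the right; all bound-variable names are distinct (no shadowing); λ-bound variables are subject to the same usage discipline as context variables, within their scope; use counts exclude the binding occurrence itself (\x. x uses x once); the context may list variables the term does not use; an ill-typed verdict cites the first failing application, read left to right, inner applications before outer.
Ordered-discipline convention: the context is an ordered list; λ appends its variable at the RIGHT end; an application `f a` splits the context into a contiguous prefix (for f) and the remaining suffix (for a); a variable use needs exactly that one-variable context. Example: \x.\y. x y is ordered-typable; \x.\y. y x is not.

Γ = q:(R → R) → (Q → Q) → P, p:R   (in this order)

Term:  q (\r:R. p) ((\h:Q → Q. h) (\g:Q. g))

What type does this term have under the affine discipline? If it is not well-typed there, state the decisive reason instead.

term : P
usage: q=1, p=1, r [bound]=0, h [bound]=1, g [bound]=1
left-to-right use order: q, p, h, g
typing: ✓ — P
all disciplines: ordered ✗, linear ✗, affine ✓, relevant ✗, unrestricted ✓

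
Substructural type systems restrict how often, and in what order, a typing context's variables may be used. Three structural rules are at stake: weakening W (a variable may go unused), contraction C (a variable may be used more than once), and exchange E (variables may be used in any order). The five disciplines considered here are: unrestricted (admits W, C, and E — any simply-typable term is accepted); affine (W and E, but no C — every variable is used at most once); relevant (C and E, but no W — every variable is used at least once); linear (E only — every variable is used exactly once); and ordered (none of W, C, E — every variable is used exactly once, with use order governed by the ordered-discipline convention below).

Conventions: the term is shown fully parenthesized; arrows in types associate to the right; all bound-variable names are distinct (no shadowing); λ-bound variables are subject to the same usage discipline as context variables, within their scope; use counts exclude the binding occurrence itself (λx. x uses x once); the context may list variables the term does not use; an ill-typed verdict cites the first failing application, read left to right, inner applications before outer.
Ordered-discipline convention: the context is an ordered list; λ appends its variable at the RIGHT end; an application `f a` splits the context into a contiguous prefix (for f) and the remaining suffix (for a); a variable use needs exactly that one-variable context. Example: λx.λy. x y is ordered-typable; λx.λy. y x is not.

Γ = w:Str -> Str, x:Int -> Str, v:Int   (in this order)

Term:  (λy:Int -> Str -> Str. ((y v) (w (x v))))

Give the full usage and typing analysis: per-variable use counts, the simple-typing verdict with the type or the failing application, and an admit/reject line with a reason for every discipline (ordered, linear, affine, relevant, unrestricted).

use counts: w=1; x=1; v=2; y (λ-bound)=1
use order (left to right): y, v, w, x, v
typing: well-typed at (Int -> Str -> Str) -> Str
ordered: ✗ — repeated use of v ×2
linear: ✗ — repeated use of v ×2
affine: ✗ — repeated use of v ×2
relevant: ✓ — every one of w, x, v, y appears
unrestricted: ✓ — type-checks ((Int -> Str -> Str) -> Str) and nothing is barred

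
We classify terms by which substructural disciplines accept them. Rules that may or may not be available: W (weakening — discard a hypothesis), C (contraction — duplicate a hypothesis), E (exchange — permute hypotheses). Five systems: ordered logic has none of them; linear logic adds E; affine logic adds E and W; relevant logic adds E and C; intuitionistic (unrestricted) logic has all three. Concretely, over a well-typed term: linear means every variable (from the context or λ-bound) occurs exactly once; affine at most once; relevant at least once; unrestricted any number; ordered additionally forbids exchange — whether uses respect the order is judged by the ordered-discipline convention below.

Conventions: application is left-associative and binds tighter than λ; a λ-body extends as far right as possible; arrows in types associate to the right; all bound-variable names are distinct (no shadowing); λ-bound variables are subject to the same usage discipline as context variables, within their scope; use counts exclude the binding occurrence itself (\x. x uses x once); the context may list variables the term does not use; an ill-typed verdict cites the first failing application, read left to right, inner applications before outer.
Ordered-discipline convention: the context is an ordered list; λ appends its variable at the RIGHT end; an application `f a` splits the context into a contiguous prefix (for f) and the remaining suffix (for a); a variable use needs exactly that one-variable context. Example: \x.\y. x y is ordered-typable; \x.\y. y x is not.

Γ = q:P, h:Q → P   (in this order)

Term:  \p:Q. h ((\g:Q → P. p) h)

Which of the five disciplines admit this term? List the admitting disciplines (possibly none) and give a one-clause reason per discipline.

admitted in: unrestricted
usage: q: 0×; h: 2×; p [bound]: 1×; g [bound]: 0×
uses in reading order: h, p, h
typing: well-typed at Q → P
ordered ✗ (uses contraction: h ×2; needs weakening: q, g unused)
linear ✗ (uses contraction: h ×2; needs weakening: q, g unused)
affine ✗ (uses contraction: h ×2)
relevant ✗ (needs weakening: q, g unused)
unrestricted ✓ (well-typed at Q → P; no restrictions here)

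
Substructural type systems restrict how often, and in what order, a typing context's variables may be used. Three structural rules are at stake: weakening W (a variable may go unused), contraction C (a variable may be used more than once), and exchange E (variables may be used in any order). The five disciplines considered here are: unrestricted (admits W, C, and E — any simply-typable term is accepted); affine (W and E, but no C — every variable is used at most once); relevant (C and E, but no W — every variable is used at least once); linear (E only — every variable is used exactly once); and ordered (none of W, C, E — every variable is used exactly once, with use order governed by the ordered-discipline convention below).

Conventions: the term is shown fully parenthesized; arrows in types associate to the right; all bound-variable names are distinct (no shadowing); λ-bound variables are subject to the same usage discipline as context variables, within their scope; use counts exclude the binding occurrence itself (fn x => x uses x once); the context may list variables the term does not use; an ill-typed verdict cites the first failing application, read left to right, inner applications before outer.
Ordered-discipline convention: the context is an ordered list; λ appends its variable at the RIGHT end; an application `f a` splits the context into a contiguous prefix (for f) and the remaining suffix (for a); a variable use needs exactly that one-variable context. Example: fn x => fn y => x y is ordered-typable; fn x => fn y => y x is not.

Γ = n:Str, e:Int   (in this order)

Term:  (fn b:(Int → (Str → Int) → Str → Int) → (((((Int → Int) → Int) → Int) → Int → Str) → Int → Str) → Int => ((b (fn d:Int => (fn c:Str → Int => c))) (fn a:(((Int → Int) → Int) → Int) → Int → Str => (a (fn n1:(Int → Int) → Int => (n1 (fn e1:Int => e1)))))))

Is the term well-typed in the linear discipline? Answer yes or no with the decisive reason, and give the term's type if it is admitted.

no — needs weakening: n, e, d unused
usage: n: 0; e: 0; b [bound]: 1; d [bound]: 0; c [bound]: 1; a [bound]: 1; n1 [bound]: 1; e1 [bound]: 1
use order (left to right): b, c, a, n1, e1
typing: well-typed at ((Int → (Str → Int) → Str → Int) → (((((Int → Int) → Int) → Int) → Int → Str) → Int → Str) → Int) → Int
summary: ordered ✗ · linear ✗ · affine ✓ · relevant ✗ · unrestricted ✓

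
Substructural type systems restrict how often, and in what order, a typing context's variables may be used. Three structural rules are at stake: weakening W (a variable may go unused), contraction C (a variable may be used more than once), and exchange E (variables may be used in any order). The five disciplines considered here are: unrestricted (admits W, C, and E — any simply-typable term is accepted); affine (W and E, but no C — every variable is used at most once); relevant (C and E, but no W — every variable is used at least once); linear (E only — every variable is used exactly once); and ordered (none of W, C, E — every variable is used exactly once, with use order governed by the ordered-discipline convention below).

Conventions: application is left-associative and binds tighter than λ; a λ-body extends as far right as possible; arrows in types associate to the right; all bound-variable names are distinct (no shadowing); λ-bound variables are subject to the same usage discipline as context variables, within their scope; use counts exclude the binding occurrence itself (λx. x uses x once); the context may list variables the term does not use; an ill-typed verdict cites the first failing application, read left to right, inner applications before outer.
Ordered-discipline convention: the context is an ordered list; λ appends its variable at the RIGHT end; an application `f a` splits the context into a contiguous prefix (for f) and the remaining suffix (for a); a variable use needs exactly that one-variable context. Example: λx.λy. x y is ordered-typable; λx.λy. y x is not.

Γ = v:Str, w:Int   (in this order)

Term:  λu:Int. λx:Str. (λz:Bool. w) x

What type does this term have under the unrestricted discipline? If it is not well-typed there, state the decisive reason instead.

not well-typed under unrestricted — not simply typable
counts: v: 0; w: 1; u (bound): 0; x (bound): 1; z (bound): 0
left-to-right use order: w, x
typing: ill-typed: an application expects Bool but receives Str
across the five disciplines: ordered ✗ · linear ✗ · affine ✗ · relevant ✗ · unrestricted ✗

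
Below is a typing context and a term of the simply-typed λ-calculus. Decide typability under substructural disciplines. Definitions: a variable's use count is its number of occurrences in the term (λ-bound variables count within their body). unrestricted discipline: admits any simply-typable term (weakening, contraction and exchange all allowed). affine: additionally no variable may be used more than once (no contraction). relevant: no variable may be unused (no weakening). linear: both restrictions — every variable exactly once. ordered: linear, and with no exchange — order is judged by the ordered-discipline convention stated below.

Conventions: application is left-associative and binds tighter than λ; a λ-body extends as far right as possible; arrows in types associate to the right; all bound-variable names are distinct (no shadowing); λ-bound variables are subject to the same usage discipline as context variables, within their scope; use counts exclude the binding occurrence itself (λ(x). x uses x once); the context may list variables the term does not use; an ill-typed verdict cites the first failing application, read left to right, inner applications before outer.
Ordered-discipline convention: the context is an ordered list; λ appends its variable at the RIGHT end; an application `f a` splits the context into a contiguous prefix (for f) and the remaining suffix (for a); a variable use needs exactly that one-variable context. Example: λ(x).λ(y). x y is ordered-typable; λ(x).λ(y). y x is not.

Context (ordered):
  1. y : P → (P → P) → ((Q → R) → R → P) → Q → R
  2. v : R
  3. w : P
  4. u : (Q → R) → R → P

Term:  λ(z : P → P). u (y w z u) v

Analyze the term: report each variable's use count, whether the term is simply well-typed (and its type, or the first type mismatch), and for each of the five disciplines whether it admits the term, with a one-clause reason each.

use counts: y: 1, v: 1, w: 1, u: 2, z (bound): 1
uses in reading order: u, y, w, z, u, v
typing: the term checks, with type (P → P) → P
ordered: ✗, repeated use of u ×2
linear: ✗, repeated use of u ×2
affine: ✗, repeated use of u ×2
relevant: ✓, at least one use each (y, v, w, u, z)
unrestricted: ✓, simply typable at (P → P) → P; W, C, E all held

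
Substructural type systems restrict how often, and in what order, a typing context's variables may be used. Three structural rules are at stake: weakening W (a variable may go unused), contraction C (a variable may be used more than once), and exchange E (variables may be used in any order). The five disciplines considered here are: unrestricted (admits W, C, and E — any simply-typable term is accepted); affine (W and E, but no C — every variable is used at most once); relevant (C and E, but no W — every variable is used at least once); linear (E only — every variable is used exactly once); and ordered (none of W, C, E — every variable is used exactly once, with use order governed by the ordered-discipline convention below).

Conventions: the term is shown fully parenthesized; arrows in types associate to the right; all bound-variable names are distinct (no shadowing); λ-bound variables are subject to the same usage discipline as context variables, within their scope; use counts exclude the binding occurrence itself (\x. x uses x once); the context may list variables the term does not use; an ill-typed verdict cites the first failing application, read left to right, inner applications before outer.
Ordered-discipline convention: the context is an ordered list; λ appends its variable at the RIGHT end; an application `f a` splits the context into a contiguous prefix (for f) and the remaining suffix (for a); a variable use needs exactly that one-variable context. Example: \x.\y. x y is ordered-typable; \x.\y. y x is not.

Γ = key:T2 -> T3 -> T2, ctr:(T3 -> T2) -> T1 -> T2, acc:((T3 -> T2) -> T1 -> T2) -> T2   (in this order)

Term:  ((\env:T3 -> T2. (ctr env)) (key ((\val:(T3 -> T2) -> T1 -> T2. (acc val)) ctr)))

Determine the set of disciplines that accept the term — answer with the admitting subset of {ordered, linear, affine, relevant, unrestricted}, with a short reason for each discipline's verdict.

admitted in: relevant, unrestricted
usage: key ×1; ctr ×2; acc ×1; env (bound) ×1; val (bound) ×1
left-to-right use order: ctr, env, key, acc, val, ctr
typing: the term checks, with type T1 -> T2
ordered: ✗ — needs contraction — ctr ×2
linear: ✗ — needs contraction — ctr ×2
affine: ✗ — needs contraction — ctr ×2
relevant: ✓ — none of key, ctr, acc, env, val goes unused
unrestricted: ✓ — simply typable at T1 -> T2; W, C, E all held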